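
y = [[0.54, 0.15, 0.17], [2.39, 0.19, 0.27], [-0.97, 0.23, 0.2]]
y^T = [[0.54, 2.39, -0.97], [0.15, 0.19, 0.23], [0.17, 0.27, 0.20]]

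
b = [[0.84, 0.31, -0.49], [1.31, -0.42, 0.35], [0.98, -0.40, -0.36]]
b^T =[[0.84, 1.31, 0.98], [0.31, -0.42, -0.40], [-0.49, 0.35, -0.36]]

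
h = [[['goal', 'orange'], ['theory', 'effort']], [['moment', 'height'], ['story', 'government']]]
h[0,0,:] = ['goal', 'orange']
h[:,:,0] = [['goal', 'theory'], ['moment', 'story']]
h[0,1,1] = 'effort'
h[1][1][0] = 'story'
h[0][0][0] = 'goal'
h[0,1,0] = 'theory'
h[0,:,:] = [['goal', 'orange'], ['theory', 'effort']]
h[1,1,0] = 'story'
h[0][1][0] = 'theory'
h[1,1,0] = 'story'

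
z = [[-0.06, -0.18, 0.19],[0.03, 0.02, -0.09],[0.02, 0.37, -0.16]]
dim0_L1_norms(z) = [0.11, 0.57, 0.44]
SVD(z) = [[-0.54, 0.63, 0.56],[0.14, -0.59, 0.8],[0.83, 0.51, 0.23]] @ diag([0.47962949471222394, 0.1196905191276642, 0.005452286955663322]) @ [[0.11, 0.85, -0.52], [-0.38, 0.52, 0.77], [-0.92, -0.11, -0.38]]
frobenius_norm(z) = 0.49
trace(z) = -0.20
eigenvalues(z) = [(-0.01+0j), (-0.1+0.17j), (-0.1-0.17j)]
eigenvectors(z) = [[-0.94+0.00j, (0.66+0j), (0.66-0j)], [(-0.09+0j), -0.34-0.12j, (-0.34+0.12j)], [-0.34+0.00j, -0.44+0.48j, -0.44-0.48j]]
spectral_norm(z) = 0.48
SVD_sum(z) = [[-0.03, -0.22, 0.13],  [0.01, 0.06, -0.03],  [0.04, 0.34, -0.21]] + [[-0.03,0.04,0.06], [0.03,-0.04,-0.05], [-0.02,0.03,0.05]] + [[-0.00, -0.00, -0.00], [-0.00, -0.0, -0.0], [-0.00, -0.0, -0.0]]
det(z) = -0.00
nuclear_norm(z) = 0.60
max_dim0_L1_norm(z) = 0.57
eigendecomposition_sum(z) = [[-0.01+0.00j, (-0.01+0j), -0.00+0.00j],[-0.00+0.00j, -0.00+0.00j, -0.00+0.00j],[-0.00+0.00j, (-0+0j), -0.00+0.00j]] + [[(-0.03+0.01j), -0.09-0.18j, (0.1+0.02j)], [(0.02+0j), (0.01+0.11j), (-0.04-0.03j)], [0.01-0.03j, (0.19+0.06j), (-0.08+0.06j)]] + [[-0.03-0.01j, -0.09+0.18j, (0.1-0.02j)],[(0.02-0j), (0.01-0.11j), -0.04+0.03j],[0.01+0.03j, (0.19-0.06j), -0.08-0.06j]]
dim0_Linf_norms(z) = [0.06, 0.37, 0.19]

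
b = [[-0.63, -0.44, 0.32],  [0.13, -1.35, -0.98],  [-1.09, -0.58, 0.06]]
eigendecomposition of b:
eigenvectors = [[0.32-0.43j, (0.32+0.43j), (0.22+0j)],[(-0.44+0.15j), (-0.44-0.15j), 0.88+0.00j],[0.70+0.00j, (0.7-0j), (0.41+0j)]]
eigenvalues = [(-0.07+0.55j), (-0.07-0.55j), (-1.77+0j)]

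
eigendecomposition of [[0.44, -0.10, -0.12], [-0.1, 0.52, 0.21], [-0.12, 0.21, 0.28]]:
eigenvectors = [[0.47, -0.86, 0.21],[-0.74, -0.51, -0.44],[-0.48, -0.05, 0.88]]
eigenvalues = [0.72, 0.37, 0.15]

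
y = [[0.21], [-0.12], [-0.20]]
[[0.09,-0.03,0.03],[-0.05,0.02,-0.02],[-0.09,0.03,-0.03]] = y@[[0.43,-0.16,0.13]]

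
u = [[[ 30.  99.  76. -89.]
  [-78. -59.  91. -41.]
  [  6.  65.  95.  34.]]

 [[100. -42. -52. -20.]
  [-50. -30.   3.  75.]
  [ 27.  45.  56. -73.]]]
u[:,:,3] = [[-89.0, -41.0, 34.0], [-20.0, 75.0, -73.0]]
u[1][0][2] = -52.0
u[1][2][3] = -73.0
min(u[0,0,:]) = -89.0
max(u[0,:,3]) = 34.0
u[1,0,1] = -42.0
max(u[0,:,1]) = 99.0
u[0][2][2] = 95.0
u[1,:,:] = [[100.0, -42.0, -52.0, -20.0], [-50.0, -30.0, 3.0, 75.0], [27.0, 45.0, 56.0, -73.0]]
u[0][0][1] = 99.0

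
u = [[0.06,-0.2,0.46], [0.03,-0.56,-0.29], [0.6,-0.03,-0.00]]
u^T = [[0.06,0.03,0.6],[-0.2,-0.56,-0.03],[0.46,-0.29,-0.0]]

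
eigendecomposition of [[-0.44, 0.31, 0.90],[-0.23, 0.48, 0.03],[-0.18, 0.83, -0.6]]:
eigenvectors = [[(-0.86+0j), -0.86-0.00j, -0.95+0.00j], [-0.41-0.02j, (-0.41+0.02j), -0.21+0.00j], [(-0.3-0.02j), -0.30+0.02j, (0.25+0j)]]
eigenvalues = [(0.02+0.03j), (0.02-0.03j), (-0.61+0j)]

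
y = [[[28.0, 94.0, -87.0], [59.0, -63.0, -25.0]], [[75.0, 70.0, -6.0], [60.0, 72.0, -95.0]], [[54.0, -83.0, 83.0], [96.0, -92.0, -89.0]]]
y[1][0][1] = 70.0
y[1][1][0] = 60.0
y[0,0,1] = 94.0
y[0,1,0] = 59.0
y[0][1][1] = -63.0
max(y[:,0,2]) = 83.0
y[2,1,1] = -92.0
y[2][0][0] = 54.0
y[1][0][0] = 75.0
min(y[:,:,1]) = -92.0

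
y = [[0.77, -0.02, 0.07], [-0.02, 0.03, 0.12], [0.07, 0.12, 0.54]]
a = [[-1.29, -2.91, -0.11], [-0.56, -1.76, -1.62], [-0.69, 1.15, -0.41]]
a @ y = [[-0.94, -0.07, -0.5],[-0.51, -0.24, -1.13],[-0.58, -0.0, -0.13]]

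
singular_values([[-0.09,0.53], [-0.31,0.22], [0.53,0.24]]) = [0.63, 0.61]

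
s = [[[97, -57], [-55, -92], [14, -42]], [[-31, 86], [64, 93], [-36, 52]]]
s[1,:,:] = [[-31, 86], [64, 93], [-36, 52]]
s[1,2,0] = -36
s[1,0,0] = -31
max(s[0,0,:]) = 97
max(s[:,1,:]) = 93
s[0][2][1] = -42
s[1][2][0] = -36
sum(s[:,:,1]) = 40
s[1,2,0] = -36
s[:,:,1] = [[-57, -92, -42], [86, 93, 52]]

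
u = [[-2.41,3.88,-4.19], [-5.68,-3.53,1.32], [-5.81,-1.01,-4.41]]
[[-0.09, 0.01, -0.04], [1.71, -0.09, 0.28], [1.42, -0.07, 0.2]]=u @ [[-0.20,0.01,-0.03], [-0.17,0.01,-0.03], [-0.02,0.0,-0.0]]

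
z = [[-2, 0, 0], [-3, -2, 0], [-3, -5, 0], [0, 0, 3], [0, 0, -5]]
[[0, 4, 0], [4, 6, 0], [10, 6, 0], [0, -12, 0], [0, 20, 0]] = z @ [[0, -2, 0], [-2, 0, 0], [0, -4, 0]]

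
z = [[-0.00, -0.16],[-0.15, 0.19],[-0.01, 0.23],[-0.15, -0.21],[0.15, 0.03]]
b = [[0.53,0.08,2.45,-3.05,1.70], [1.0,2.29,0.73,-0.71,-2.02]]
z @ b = [[-0.16, -0.37, -0.12, 0.11, 0.32], [0.11, 0.42, -0.23, 0.32, -0.64], [0.22, 0.53, 0.14, -0.13, -0.48], [-0.29, -0.49, -0.52, 0.61, 0.17], [0.11, 0.08, 0.39, -0.48, 0.19]]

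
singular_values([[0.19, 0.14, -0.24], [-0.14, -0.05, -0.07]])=[0.34, 0.15]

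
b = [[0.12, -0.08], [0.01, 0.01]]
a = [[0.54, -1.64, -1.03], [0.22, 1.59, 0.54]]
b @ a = [[0.05, -0.32, -0.17], [0.01, -0.00, -0.00]]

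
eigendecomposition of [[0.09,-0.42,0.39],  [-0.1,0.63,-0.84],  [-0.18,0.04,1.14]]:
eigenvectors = [[(0.93+0j), -0.49+0.04j, (-0.49-0.04j)], [(0.33+0j), (0.8+0j), (0.8-0j)], [0.14+0.00j, (-0.23-0.27j), (-0.23+0.27j)]]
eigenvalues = [(-0+0j), (0.93+0.27j), (0.93-0.27j)]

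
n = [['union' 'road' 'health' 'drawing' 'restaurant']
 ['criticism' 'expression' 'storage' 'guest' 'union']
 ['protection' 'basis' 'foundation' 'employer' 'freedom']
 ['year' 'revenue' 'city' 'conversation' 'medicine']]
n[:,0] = ['union', 'criticism', 'protection', 'year']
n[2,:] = ['protection', 'basis', 'foundation', 'employer', 'freedom']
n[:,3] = ['drawing', 'guest', 'employer', 'conversation']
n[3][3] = 'conversation'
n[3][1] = 'revenue'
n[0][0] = 'union'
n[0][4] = 'restaurant'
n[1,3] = 'guest'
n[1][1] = 'expression'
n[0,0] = 'union'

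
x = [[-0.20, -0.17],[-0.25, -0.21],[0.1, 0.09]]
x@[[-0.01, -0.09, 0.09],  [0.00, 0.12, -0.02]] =[[0.00, -0.0, -0.01], [0.0, -0.00, -0.02], [-0.00, 0.00, 0.01]]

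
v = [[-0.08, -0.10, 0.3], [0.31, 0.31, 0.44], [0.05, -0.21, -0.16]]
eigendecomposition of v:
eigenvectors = [[(0.85+0j), (-0.05+0.43j), -0.05-0.43j],[-0.05+0.00j, (0.82+0j), 0.82-0.00j],[(-0.53+0j), (-0.23+0.3j), -0.23-0.30j]]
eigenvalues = [(-0.26+0j), (0.17+0.33j), (0.17-0.33j)]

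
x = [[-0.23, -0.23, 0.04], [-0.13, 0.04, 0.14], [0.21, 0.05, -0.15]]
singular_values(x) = [0.42, 0.2, 0.0]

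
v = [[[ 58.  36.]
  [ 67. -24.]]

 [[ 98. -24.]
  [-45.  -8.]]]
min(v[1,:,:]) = -45.0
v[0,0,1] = 36.0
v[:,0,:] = [[58.0, 36.0], [98.0, -24.0]]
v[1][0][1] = -24.0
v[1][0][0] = 98.0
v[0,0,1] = 36.0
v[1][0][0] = 98.0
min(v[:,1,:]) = -45.0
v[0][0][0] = 58.0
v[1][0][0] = 98.0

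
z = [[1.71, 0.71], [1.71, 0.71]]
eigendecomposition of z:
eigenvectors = [[0.71, -0.38], [0.71, 0.92]]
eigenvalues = [2.42, 0.0]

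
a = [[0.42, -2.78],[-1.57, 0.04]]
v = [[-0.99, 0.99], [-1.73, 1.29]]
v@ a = [[-1.97, 2.79],[-2.75, 4.86]]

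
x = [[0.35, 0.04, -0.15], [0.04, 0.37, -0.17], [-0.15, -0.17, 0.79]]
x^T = [[0.35, 0.04, -0.15], [0.04, 0.37, -0.17], [-0.15, -0.17, 0.79]]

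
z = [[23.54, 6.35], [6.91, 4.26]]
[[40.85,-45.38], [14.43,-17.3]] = z@[[1.46, -1.48], [1.02, -1.66]]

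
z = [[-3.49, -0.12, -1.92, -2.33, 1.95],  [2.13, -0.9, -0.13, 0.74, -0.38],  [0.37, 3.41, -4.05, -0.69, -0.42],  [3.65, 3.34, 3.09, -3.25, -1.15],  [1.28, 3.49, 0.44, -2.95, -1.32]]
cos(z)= [[-2.20, -3.4, -2.31, -1.59, 3.36],[3.74, 2.99, 0.09, 0.51, -1.34],[2.08, -0.67, -0.13, 3.19, -1.29],[2.83, 6.68, -5.37, 0.02, -1.23],[0.75, 2.37, -5.24, 0.08, 0.80]]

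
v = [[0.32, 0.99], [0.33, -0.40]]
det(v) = -0.45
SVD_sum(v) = [[0.19, 1.01], [-0.06, -0.32]] + [[0.13, -0.02], [0.39, -0.08]]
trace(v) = -0.08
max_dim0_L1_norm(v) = 1.39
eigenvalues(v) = [0.64, -0.72]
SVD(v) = [[-0.95, 0.31],[0.31, 0.95]] @ diag([1.0842132479403932, 0.4193824423966069]) @ [[-0.19, -0.98], [0.98, -0.19]]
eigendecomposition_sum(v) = [[0.49, 0.47], [0.16, 0.15]] + [[-0.17, 0.52], [0.17, -0.55]]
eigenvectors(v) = [[0.95, -0.69],[0.30, 0.72]]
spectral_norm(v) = 1.08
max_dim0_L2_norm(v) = 1.07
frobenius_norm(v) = 1.16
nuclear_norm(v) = 1.50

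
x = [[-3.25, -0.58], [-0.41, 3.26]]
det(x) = -10.833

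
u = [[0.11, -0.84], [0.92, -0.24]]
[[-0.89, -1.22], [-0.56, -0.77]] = u @ [[-0.34, -0.47], [1.02, 1.39]]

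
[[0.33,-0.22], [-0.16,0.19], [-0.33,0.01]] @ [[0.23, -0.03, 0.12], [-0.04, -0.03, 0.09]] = [[0.08, -0.00, 0.02],[-0.04, -0.0, -0.0],[-0.08, 0.01, -0.04]]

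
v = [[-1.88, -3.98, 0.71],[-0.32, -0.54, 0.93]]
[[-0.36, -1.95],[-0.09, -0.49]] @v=[[1.30, 2.49, -2.07], [0.33, 0.62, -0.52]]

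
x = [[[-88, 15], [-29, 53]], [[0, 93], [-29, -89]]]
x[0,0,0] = -88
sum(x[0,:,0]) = -117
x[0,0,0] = -88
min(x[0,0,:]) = -88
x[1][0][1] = 93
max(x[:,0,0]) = 0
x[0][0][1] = 15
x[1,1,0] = -29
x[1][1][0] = -29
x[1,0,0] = 0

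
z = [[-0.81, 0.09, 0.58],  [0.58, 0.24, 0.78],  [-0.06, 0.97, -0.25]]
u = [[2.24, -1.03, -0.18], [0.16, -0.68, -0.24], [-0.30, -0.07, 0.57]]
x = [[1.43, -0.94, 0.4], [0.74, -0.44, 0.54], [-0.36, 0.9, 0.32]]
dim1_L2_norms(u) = [2.47, 0.74, 0.65]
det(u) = -0.85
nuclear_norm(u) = 3.69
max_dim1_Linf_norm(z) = 0.97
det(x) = -0.29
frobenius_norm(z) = 1.73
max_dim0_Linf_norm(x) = 1.43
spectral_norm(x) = 2.13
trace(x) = 1.31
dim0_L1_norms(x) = [2.53, 2.28, 1.26]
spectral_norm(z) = 1.01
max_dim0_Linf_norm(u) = 2.24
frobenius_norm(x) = 2.27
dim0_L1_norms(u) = [2.7, 1.78, 0.99]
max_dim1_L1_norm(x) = 2.77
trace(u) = 2.13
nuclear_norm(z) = 3.00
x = u + z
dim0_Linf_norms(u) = [2.24, 1.03, 0.57]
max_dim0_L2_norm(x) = 1.65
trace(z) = -0.82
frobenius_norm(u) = 2.66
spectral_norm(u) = 2.53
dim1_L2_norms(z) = [1.0, 1.0, 1.0]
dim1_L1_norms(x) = [2.77, 1.72, 1.58]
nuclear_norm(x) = 3.08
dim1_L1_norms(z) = [1.48, 1.6, 1.28]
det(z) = 1.00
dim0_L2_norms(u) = [2.27, 1.24, 0.64]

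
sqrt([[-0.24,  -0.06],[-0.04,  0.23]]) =[[0.01+0.49j, (-0.06+0.06j)],[-0.04+0.04j, (0.48+0.01j)]]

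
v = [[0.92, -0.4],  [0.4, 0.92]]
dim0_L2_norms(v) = [1.0, 1.0]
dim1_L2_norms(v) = [1.0, 1.0]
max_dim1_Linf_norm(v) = 0.92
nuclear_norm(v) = 2.01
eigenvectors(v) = [[0.71+0.00j, (0.71-0j)],[0.00-0.71j, 0.00+0.71j]]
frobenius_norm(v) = 1.42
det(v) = 1.01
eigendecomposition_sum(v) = [[(0.46+0.2j), (-0.2+0.46j)], [0.20-0.46j, 0.46+0.20j]] + [[(0.46-0.2j), -0.20-0.46j], [(0.2+0.46j), 0.46-0.20j]]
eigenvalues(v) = [(0.92+0.4j), (0.92-0.4j)]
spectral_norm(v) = 1.00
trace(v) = 1.84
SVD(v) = [[-0.92, -0.4],[-0.40, 0.92]] @ diag([1.0031948963187562, 1.0031948963187562]) @ [[-1.0, -0.0], [0.0, 1.00]]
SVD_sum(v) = [[0.92,  0.00], [0.40,  0.00]] + [[0.00, -0.4],[0.0, 0.92]]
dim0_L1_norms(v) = [1.32, 1.32]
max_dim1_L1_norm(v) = 1.32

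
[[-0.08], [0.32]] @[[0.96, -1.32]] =[[-0.08, 0.11], [0.31, -0.42]]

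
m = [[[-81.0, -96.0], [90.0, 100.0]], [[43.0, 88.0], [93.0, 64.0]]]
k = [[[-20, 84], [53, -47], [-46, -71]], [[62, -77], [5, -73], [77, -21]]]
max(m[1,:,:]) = 93.0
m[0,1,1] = 100.0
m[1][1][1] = 64.0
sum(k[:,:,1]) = -205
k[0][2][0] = -46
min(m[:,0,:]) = -96.0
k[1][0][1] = -77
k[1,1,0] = 5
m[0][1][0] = 90.0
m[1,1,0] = 93.0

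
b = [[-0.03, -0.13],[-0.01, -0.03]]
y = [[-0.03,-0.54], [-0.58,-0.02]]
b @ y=[[0.08,0.02],[0.02,0.01]]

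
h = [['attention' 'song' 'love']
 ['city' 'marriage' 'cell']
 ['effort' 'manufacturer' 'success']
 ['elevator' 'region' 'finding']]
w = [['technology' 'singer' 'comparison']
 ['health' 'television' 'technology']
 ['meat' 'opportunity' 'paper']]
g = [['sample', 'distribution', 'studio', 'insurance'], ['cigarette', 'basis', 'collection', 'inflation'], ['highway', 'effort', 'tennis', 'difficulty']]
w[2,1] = 'opportunity'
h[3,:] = ['elevator', 'region', 'finding']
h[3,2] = 'finding'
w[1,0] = 'health'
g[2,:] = ['highway', 'effort', 'tennis', 'difficulty']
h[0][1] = 'song'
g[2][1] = 'effort'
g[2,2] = 'tennis'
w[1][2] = 'technology'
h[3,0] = 'elevator'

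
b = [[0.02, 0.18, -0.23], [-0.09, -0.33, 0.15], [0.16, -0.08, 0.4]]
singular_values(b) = [0.57, 0.3, 0.03]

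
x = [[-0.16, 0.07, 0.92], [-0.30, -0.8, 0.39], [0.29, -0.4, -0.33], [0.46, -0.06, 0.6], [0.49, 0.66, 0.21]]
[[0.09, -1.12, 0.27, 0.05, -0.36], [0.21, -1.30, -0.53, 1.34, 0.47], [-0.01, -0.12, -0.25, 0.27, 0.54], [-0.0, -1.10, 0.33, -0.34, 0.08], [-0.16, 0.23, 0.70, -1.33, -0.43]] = x @ [[-0.14,  -0.45,  0.40,  -0.92,  0.39], [-0.16,  1.12,  0.66,  -1.33,  -0.86], [0.09,  -1.38,  0.31,  0.0,  -0.26]]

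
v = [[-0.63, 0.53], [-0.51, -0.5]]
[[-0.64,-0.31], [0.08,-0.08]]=v @ [[0.48, 0.34], [-0.64, -0.18]]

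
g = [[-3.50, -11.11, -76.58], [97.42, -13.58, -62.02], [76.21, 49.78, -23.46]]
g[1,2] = -62.02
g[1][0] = 97.42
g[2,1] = 49.78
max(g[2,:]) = 76.21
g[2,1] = 49.78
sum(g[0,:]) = -91.19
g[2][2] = -23.46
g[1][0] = 97.42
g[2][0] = 76.21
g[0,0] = -3.5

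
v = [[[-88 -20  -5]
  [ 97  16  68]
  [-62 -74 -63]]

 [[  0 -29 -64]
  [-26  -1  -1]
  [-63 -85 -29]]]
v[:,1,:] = [[97, 16, 68], [-26, -1, -1]]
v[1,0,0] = 0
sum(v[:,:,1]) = -193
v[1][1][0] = -26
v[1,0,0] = 0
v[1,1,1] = -1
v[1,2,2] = -29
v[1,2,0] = -63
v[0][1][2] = 68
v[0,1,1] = 16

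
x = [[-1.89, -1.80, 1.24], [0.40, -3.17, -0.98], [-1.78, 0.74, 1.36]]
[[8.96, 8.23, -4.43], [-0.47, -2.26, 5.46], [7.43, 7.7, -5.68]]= x@[[-4.28, -3.34, -0.95],[-0.42, -0.13, -0.2],[0.09, 1.36, -5.31]]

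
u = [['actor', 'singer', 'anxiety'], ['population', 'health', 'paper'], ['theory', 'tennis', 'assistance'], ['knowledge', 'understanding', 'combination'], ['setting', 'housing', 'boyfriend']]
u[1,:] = ['population', 'health', 'paper']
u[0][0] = 'actor'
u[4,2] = 'boyfriend'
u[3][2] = 'combination'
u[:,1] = ['singer', 'health', 'tennis', 'understanding', 'housing']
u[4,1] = 'housing'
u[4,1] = 'housing'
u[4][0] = 'setting'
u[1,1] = 'health'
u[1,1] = 'health'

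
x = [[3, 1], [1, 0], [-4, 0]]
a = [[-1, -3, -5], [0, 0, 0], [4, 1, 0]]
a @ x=[[14, -1], [0, 0], [13, 4]]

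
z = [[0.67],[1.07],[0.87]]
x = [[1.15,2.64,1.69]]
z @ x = [[0.77, 1.77, 1.13], [1.23, 2.82, 1.81], [1.00, 2.3, 1.47]]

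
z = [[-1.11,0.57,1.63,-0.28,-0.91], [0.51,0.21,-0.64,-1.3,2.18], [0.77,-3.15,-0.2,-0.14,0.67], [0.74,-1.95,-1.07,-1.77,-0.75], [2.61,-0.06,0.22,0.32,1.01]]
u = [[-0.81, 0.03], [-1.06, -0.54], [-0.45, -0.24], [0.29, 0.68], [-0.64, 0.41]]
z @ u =[[0.06, -1.30],[-2.12, 0.07],[2.34, 1.95],[1.92, -0.18],[-2.7, 0.69]]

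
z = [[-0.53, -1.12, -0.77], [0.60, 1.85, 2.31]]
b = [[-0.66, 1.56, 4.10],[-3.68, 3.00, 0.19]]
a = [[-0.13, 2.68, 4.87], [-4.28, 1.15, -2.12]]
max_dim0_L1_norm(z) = 3.08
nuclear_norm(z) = 3.75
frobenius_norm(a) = 7.42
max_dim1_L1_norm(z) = 4.76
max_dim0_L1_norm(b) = 4.56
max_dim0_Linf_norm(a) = 4.87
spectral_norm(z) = 3.33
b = a + z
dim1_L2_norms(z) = [1.46, 3.02]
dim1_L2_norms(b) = [4.44, 4.75]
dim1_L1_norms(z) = [2.42, 4.76]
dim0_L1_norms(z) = [1.13, 2.97, 3.08]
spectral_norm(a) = 5.92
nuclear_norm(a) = 10.39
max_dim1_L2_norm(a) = 5.56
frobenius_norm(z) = 3.35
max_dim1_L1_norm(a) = 7.68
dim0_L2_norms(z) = [0.8, 2.16, 2.43]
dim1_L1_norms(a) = [7.68, 7.55]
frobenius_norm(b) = 6.50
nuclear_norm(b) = 9.02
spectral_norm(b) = 5.40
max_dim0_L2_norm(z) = 2.43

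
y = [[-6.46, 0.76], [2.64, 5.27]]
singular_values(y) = [7.22, 4.99]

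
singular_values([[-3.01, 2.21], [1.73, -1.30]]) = [4.32, 0.02]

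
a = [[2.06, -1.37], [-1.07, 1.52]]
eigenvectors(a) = [[0.82, 0.67], [-0.58, 0.74]]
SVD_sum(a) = [[1.85,-1.61],[-1.36,1.19]] + [[0.21, 0.24], [0.29, 0.33]]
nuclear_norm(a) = 3.59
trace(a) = 3.58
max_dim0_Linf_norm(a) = 2.06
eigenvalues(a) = [3.03, 0.55]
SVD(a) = [[-0.81, 0.59], [0.59, 0.81]] @ diag([3.0457938290092637, 0.546754013400076]) @ [[-0.75,0.66], [0.66,0.75]]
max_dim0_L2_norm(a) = 2.32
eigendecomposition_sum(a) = [[1.85, -1.67], [-1.31, 1.19]] + [[0.21, 0.30],[0.24, 0.33]]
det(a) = 1.67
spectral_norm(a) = 3.05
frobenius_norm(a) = 3.09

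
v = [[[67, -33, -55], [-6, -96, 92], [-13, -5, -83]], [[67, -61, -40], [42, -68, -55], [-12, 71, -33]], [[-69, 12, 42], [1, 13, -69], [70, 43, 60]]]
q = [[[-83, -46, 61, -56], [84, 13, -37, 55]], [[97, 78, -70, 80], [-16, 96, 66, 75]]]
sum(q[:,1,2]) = 29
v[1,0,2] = -40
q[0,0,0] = -83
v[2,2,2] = 60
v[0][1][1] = -96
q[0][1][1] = 13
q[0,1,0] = 84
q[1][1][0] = -16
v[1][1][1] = -68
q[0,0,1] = -46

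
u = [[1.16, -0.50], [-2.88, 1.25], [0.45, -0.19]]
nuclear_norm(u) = 3.42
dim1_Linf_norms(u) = [1.16, 2.88, 0.45]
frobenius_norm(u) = 3.42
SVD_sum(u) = [[1.16, -0.50], [-2.88, 1.25], [0.45, -0.19]] + [[0.00, 0.0], [0.00, 0.00], [0.0, 0.00]]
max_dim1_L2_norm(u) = 3.14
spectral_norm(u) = 3.42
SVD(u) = [[-0.37,-0.45], [0.92,-0.31], [-0.14,-0.84]] @ diag([3.4192206149294817, 0.005512389795110946]) @ [[-0.92, 0.40], [-0.40, -0.92]]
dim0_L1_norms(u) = [4.49, 1.94]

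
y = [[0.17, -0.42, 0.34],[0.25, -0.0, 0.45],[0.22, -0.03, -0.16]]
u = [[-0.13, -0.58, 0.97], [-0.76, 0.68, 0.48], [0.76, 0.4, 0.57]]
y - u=[[0.3, 0.16, -0.63], [1.01, -0.68, -0.03], [-0.54, -0.43, -0.73]]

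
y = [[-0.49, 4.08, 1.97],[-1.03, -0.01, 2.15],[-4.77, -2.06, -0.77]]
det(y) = -43.166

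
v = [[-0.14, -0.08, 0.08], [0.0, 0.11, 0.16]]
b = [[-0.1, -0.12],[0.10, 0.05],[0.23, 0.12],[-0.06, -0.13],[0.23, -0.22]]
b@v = [[0.01, -0.01, -0.03], [-0.01, -0.00, 0.02], [-0.03, -0.01, 0.04], [0.01, -0.01, -0.03], [-0.03, -0.04, -0.02]]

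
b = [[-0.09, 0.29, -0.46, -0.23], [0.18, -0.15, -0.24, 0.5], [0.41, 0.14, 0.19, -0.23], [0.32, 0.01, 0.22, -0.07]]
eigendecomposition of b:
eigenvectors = [[(-0.66+0j), -0.66-0.00j, 0.23-0.09j, 0.23+0.09j], [0.11+0.09j, (0.11-0.09j), -0.81+0.00j, -0.81-0.00j], [(0.07+0.57j), 0.07-0.57j, -0.34+0.01j, (-0.34-0.01j)], [(0.21+0.41j), 0.21-0.41j, -0.41-0.06j, -0.41+0.06j]]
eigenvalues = [(-0.01+0.5j), (-0.01-0.5j), (-0.05+0.06j), (-0.05-0.06j)]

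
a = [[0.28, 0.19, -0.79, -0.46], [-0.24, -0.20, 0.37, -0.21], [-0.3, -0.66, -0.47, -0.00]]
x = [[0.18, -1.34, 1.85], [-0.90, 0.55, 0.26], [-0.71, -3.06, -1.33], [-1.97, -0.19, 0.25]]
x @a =[[-0.18, -0.92, -1.51, 0.2], [-0.46, -0.45, 0.79, 0.30], [0.93, 1.35, 0.05, 0.97], [-0.58, -0.5, 1.37, 0.95]]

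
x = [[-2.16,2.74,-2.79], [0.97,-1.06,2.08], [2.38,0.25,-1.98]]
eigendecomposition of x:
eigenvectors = [[(0.72+0j), (0.72-0j), (0.38+0j)], [-0.36+0.12j, -0.36-0.12j, (0.82+0j)], [-0.17-0.56j, (-0.17+0.56j), (0.44+0j)]]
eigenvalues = [(-2.86+2.63j), (-2.86-2.63j), (0.51+0j)]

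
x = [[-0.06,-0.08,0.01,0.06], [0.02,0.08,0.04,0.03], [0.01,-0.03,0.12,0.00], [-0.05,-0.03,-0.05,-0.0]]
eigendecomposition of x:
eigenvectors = [[(0.78+0j), (0.78-0j), 0.34-0.18j, 0.34+0.18j], [-0.13-0.18j, (-0.13+0.18j), -0.51+0.25j, (-0.51-0.25j)], [-0.06-0.06j, -0.06+0.06j, -0.65+0.00j, -0.65-0.00j], [0.34+0.46j, (0.34-0.46j), (0.33-0.04j), (0.33+0.04j)]]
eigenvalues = [(-0.02+0.05j), (-0.02-0.05j), (0.09+0.01j), (0.09-0.01j)]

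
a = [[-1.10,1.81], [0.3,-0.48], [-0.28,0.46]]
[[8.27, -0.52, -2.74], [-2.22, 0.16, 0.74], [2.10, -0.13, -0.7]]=a @ [[-3.39, 3.01, 2.08],[2.51, 1.54, -0.25]]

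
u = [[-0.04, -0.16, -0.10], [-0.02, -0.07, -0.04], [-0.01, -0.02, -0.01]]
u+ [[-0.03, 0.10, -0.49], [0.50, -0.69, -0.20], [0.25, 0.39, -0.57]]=[[-0.07, -0.06, -0.59], [0.48, -0.76, -0.24], [0.24, 0.37, -0.58]]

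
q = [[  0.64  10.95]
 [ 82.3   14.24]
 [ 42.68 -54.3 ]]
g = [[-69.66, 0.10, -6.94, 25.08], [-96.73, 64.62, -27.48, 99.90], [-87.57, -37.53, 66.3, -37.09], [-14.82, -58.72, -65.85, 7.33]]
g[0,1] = 0.1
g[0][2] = -6.94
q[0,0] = 0.64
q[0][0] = 0.64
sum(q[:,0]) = 125.62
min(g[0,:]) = -69.66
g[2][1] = -37.53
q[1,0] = 82.3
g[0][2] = -6.94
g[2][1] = -37.53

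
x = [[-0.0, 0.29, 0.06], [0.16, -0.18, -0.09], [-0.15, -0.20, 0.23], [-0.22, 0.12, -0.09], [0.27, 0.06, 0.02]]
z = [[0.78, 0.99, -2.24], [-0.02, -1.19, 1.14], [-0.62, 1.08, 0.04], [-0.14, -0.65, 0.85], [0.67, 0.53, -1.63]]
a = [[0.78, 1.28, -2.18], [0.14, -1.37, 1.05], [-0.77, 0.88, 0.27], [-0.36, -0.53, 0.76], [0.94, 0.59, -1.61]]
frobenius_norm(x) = 0.65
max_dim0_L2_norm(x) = 0.42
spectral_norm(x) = 0.43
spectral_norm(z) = 3.65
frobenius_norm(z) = 3.93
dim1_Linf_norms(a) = [2.18, 1.37, 0.88, 0.76, 1.61]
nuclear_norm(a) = 5.40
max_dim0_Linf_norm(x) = 0.29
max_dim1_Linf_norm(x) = 0.29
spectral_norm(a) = 3.71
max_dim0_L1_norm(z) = 5.9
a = z + x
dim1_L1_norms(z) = [4.01, 2.35, 1.74, 1.64, 2.83]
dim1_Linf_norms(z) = [2.24, 1.19, 1.08, 0.85, 1.63]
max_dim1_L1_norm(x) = 0.58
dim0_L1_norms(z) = [2.23, 4.44, 5.9]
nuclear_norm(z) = 5.10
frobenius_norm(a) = 4.03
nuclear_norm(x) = 1.09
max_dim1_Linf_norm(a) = 2.18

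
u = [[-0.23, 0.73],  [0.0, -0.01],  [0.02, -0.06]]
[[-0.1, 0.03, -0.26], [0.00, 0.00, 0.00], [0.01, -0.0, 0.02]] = u@[[-0.25, -0.15, 0.19], [-0.21, -0.01, -0.30]]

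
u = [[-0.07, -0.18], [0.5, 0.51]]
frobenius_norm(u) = 0.74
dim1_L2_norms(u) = [0.19, 0.71]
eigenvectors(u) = [[0.50-0.13j, (0.5+0.13j)], [(-0.86+0j), (-0.86-0j)]]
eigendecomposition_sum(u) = [[-0.03+0.45j,  -0.09+0.26j], [(0.25-0.72j),  0.25-0.38j]] + [[(-0.04-0.45j), -0.09-0.26j], [(0.25+0.72j), 0.26+0.38j]]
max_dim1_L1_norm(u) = 1.01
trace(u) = 0.44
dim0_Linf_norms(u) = [0.5, 0.51]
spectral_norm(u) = 0.74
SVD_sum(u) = [[-0.12, -0.13],  [0.49, 0.52]] + [[0.05,  -0.05], [0.01,  -0.01]]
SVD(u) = [[-0.24, 0.97],  [0.97, 0.24]] @ diag([0.7361790378599158, 0.07375923139274787]) @ [[0.68,  0.73], [0.73,  -0.68]]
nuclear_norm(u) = 0.81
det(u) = 0.05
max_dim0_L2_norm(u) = 0.54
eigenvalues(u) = [(0.22+0.08j), (0.22-0.08j)]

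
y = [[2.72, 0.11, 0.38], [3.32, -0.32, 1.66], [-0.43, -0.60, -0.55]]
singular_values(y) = [4.6, 0.8, 0.68]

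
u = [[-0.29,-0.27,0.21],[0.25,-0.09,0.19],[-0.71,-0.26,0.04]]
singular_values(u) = [0.87, 0.36, 0.0]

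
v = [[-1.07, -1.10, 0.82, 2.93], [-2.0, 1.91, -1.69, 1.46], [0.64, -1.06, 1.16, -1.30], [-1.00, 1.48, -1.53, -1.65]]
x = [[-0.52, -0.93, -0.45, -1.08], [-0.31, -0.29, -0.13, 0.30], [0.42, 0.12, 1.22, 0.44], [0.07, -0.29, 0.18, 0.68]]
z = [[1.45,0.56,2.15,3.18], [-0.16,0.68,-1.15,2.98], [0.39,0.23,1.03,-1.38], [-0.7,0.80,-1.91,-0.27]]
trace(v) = 0.35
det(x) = -0.24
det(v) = 3.41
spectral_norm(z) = 4.81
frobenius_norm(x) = 2.29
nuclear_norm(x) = 3.81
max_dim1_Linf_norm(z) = 3.18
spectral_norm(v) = 4.40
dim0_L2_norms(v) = [2.56, 2.86, 2.69, 3.89]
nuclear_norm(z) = 9.22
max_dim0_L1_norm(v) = 7.34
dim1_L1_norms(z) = [7.34, 4.97, 3.03, 3.68]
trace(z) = 2.89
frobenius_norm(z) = 5.99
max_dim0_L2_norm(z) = 4.58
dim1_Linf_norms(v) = [2.93, 2.0, 1.3, 1.65]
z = v @ x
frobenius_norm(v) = 6.09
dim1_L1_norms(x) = [2.98, 1.03, 2.2, 1.22]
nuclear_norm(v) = 9.61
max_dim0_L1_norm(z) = 7.81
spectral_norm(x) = 1.94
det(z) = -0.85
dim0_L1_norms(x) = [1.32, 1.63, 1.98, 2.5]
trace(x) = 1.09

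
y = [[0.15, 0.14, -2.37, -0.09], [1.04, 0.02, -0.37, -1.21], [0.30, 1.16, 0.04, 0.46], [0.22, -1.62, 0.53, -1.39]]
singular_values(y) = [2.7, 2.41, 1.35, 0.0]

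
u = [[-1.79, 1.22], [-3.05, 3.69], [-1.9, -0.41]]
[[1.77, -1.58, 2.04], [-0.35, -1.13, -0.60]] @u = [[-2.23,-4.51], [5.21,-4.35]]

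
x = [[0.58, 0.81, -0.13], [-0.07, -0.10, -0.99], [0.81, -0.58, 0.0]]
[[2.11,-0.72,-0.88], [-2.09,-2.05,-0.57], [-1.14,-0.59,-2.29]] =x@[[0.44, -0.74, -2.33], [2.58, -0.02, 0.69], [1.82, 2.13, 0.67]]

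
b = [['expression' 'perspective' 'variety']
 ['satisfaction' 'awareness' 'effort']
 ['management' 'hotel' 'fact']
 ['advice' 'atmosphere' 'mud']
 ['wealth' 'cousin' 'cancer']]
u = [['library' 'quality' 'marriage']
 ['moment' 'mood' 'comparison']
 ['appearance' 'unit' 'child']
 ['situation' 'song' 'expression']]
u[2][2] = 'child'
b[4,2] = 'cancer'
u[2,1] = 'unit'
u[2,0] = 'appearance'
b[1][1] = 'awareness'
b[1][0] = 'satisfaction'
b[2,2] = 'fact'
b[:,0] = ['expression', 'satisfaction', 'management', 'advice', 'wealth']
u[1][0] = 'moment'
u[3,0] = 'situation'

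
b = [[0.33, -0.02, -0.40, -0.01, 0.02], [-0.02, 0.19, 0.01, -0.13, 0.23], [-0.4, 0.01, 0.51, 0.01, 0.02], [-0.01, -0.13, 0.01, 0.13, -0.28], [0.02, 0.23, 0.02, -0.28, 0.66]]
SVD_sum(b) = [[0.0,-0.01,-0.0,0.01,-0.03], [-0.01,0.11,0.03,-0.12,0.27], [-0.0,0.03,0.01,-0.03,0.06], [0.01,-0.12,-0.03,0.13,-0.28], [-0.03,0.27,0.06,-0.28,0.64]] + [[0.32, 0.00, -0.40, -0.03, 0.04],[0.0, 0.00, -0.00, -0.00, 0.0],[-0.40, -0.00, 0.50, 0.03, -0.05],[-0.03, -0.0, 0.03, 0.0, -0.0],[0.04, 0.0, -0.05, -0.00, 0.01]] + [[0.00,-0.01,0.0,0.0,0.01], [-0.01,0.08,-0.01,-0.01,-0.04], [0.0,-0.01,0.00,0.00,0.01], [0.0,-0.01,0.0,0.00,0.01], [0.01,-0.04,0.01,0.01,0.02]] + [[0.00, 0.00, 0.0, 0.00, 0.00],[0.00, 0.00, 0.00, 0.00, 0.00],[0.00, 0.00, 0.0, 0.00, 0.00],[0.00, 0.0, 0.00, 0.00, 0.0],[0.00, 0.00, 0.0, 0.00, 0.00]] + [[-0.0, 0.0, -0.0, 0.00, 0.0], [0.00, -0.0, 0.0, -0.00, -0.0], [-0.0, 0.00, -0.0, 0.00, 0.0], [0.0, -0.0, 0.0, -0.00, -0.0], [0.0, -0.00, 0.00, -0.0, -0.0]]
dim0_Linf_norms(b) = [0.4, 0.23, 0.51, 0.28, 0.66]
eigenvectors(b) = [[0.62, 0.04, -0.15, 0.39, 0.66],[0.01, -0.36, 0.87, -0.15, 0.30],[-0.78, -0.08, -0.15, 0.34, 0.51],[-0.05, 0.38, -0.14, -0.79, 0.46],[0.08, -0.85, -0.42, -0.30, 0.06]]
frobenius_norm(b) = 1.22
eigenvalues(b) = [0.83, 0.88, 0.1, -0.0, 0.01]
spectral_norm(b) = 0.88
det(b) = -0.00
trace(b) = 1.82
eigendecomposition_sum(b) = [[0.32, 0.00, -0.4, -0.03, 0.04],[0.0, 0.0, -0.0, -0.00, 0.0],[-0.4, -0.00, 0.50, 0.03, -0.05],[-0.03, -0.00, 0.03, 0.0, -0.00],[0.04, 0.00, -0.05, -0.0, 0.01]] + [[0.00,-0.01,-0.0,0.01,-0.03],[-0.01,0.11,0.03,-0.12,0.27],[-0.00,0.03,0.01,-0.03,0.06],[0.01,-0.12,-0.03,0.13,-0.28],[-0.03,0.27,0.06,-0.28,0.64]] + [[0.0, -0.01, 0.00, 0.0, 0.01],[-0.01, 0.08, -0.01, -0.01, -0.04],[0.0, -0.01, 0.0, 0.0, 0.01],[0.0, -0.01, 0.0, 0.0, 0.01],[0.01, -0.04, 0.01, 0.01, 0.02]] + [[-0.00, 0.00, -0.0, 0.00, 0.00], [0.00, -0.0, 0.0, -0.0, -0.0], [-0.00, 0.00, -0.00, 0.00, 0.0], [0.0, -0.0, 0.0, -0.00, -0.0], [0.0, -0.0, 0.0, -0.0, -0.00]] + [[0.00, 0.00, 0.00, 0.0, 0.00], [0.0, 0.0, 0.00, 0.00, 0.00], [0.00, 0.00, 0.0, 0.00, 0.0], [0.00, 0.00, 0.00, 0.00, 0.00], [0.0, 0.0, 0.00, 0.00, 0.0]]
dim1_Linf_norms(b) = [0.4, 0.23, 0.51, 0.28, 0.66]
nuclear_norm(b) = 1.82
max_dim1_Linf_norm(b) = 0.66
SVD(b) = [[-0.04, 0.62, 0.15, -0.66, -0.39], [0.36, 0.01, -0.87, -0.3, 0.15], [0.08, -0.78, 0.15, -0.51, -0.34], [-0.38, -0.05, 0.14, -0.46, 0.79], [0.85, 0.08, 0.42, -0.06, 0.3]] @ diag([0.8814827041075125, 0.8303520532179732, 0.1021930236900172, 0.007593835899946994, 0.0016216169154496484]) @ [[-0.04, 0.36, 0.08, -0.38, 0.85],[0.62, 0.01, -0.78, -0.05, 0.08],[0.15, -0.87, 0.15, 0.14, 0.42],[-0.66, -0.30, -0.51, -0.46, -0.06],[0.39, -0.15, 0.34, -0.79, -0.30]]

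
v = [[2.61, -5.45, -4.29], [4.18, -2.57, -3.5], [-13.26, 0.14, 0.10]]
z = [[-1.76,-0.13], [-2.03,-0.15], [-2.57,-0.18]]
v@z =[[17.50, 1.25], [6.86, 0.47], [22.80, 1.68]]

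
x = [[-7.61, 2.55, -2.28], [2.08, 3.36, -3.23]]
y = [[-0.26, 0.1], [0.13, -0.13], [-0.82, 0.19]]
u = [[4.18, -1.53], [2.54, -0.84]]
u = x @ y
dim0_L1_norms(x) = [9.69, 5.91, 5.51]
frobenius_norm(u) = 5.19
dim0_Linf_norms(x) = [7.61, 3.36, 3.23]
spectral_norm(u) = 5.19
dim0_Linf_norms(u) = [4.18, 1.53]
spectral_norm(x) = 8.34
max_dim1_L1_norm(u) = 5.71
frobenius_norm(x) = 9.78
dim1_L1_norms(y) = [0.36, 0.26, 1.01]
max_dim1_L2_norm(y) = 0.84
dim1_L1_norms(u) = [5.71, 3.38]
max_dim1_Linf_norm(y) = 0.82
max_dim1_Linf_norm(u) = 4.18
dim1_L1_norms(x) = [12.44, 8.67]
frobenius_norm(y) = 0.91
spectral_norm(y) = 0.90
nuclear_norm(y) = 1.00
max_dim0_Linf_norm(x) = 7.61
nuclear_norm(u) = 5.27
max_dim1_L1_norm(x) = 12.44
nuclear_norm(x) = 13.45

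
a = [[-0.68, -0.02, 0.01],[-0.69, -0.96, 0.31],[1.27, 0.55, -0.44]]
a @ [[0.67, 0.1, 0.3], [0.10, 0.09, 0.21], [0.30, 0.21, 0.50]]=[[-0.45, -0.07, -0.20], [-0.47, -0.09, -0.25], [0.77, 0.08, 0.28]]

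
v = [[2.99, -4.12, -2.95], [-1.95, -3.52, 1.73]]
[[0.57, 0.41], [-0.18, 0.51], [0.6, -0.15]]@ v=[[0.90,-3.79,-0.97], [-1.53,-1.05,1.41], [2.09,-1.94,-2.03]]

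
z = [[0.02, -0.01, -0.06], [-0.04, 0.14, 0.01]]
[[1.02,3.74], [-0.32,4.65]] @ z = [[-0.13, 0.51, -0.02],[-0.19, 0.65, 0.07]]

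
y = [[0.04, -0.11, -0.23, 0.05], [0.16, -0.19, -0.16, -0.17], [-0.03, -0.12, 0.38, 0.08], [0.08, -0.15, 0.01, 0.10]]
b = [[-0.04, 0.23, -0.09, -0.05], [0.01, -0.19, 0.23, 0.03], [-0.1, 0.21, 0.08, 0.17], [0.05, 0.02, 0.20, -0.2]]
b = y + [[-0.08, 0.34, 0.14, -0.10],[-0.15, 0.00, 0.39, 0.20],[-0.07, 0.33, -0.3, 0.09],[-0.03, 0.17, 0.19, -0.3]]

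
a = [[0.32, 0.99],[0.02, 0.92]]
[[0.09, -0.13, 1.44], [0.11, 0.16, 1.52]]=a @ [[-0.08, -1.03, -0.67], [0.12, 0.2, 1.67]]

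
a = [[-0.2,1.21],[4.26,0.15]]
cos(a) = [[-0.65, 0.01], [0.04, -0.65]]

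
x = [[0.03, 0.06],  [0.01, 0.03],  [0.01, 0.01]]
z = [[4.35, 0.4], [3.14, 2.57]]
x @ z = [[0.32, 0.17], [0.14, 0.08], [0.07, 0.03]]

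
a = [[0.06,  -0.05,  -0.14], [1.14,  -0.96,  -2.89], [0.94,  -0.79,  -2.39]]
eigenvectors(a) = [[0.04, 0.87, -0.44], [0.77, 0.46, -0.89], [0.64, 0.19, 0.12]]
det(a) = 0.00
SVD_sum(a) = [[0.06, -0.05, -0.14],[1.14, -0.96, -2.89],[0.94, -0.79, -2.39]] + [[0.0, -0.0, 0.00],[0.0, -0.0, 0.00],[-0.00, 0.00, -0.0]] + [[0.0, 0.00, 0.00], [-0.0, -0.00, -0.0], [0.00, 0.0, 0.00]]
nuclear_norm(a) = 4.23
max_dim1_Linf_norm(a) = 2.89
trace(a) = -3.29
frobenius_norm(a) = 4.22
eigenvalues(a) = [-3.29, 0.0, -0.0]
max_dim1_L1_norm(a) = 4.99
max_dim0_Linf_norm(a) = 2.89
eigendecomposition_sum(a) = [[0.06, -0.05, -0.14], [1.14, -0.96, -2.89], [0.94, -0.79, -2.39]] + [[0.0, -0.00, 0.00],[0.0, -0.0, 0.0],[0.00, -0.00, 0.00]] + [[0.00, -0.0, 0.0], [0.0, -0.0, 0.0], [-0.0, 0.00, -0.0]]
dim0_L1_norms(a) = [2.14, 1.8, 5.42]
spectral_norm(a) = 4.22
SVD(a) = [[-0.04, 0.86, 0.51], [-0.77, 0.3, -0.56], [-0.64, -0.42, 0.65]] @ diag([4.221227352227951, 0.006217674545965847, 0.0009906189203342068]) @ [[-0.35, 0.29, 0.89], [0.66, -0.59, 0.46], [0.66, 0.75, 0.01]]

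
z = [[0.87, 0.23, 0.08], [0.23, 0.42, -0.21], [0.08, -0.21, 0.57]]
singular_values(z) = [0.97, 0.7, 0.19]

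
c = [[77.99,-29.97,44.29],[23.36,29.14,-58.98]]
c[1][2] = -58.98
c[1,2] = -58.98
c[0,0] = 77.99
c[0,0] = 77.99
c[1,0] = 23.36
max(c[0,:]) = 77.99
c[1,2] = -58.98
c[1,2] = -58.98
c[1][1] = 29.14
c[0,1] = -29.97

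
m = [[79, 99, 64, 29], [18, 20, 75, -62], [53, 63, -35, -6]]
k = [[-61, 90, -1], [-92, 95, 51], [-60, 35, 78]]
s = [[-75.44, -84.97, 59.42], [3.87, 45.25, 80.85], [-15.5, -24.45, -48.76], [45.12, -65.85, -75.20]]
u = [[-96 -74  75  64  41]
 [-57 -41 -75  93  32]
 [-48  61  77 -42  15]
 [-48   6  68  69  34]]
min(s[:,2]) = -75.2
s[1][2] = 80.85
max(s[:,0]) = 45.12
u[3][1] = 6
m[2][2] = -35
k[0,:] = [-61, 90, -1]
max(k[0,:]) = 90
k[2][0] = -60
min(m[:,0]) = 18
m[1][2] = 75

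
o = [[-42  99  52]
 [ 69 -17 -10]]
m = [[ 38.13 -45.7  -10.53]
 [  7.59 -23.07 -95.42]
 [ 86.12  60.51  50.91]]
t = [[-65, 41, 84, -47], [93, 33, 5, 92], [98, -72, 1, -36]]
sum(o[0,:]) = 109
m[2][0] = 86.12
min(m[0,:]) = -45.7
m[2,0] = 86.12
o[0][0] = -42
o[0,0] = -42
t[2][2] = 1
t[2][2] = 1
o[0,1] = 99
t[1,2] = 5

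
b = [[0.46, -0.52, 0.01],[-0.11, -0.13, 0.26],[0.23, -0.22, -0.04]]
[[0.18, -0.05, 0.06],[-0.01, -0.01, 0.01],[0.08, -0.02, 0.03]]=b @ [[0.46, 0.07, 0.20],  [0.07, 0.16, 0.06],  [0.2, 0.06, 0.17]]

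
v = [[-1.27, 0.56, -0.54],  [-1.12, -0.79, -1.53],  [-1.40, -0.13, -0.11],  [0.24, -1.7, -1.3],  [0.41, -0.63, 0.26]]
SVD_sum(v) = [[-0.36, -0.37, -0.52], [-1.0, -1.02, -1.45], [-0.41, -0.42, -0.59], [-0.82, -0.84, -1.18], [0.03, 0.03, 0.05]] + [[-0.99, 0.81, 0.11], [-0.18, 0.15, 0.02], [-0.76, 0.62, 0.09], [1.06, -0.86, -0.12], [0.53, -0.43, -0.06]] + [[0.08, 0.12, -0.14],  [0.06, 0.09, -0.10],  [-0.23, -0.33, 0.39],  [-0.0, -0.00, 0.0],  [-0.16, -0.23, 0.27]]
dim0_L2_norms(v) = [2.25, 2.06, 2.1]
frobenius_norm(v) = 3.70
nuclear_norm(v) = 5.82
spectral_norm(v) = 2.85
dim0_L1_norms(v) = [4.44, 3.81, 3.74]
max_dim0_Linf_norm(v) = 1.7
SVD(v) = [[-0.25, -0.57, 0.27], [-0.71, -0.1, 0.2], [-0.29, -0.44, -0.77], [-0.58, 0.61, -0.00], [0.02, 0.31, -0.53]] @ diag([2.8509386442879108, 2.244558063170959, 0.7285656782748166]) @ [[0.49, 0.50, 0.71], [0.77, -0.63, -0.09], [0.40, 0.59, -0.70]]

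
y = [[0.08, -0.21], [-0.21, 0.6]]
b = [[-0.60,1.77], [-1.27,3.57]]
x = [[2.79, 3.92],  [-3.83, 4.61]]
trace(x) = 7.40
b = x @ y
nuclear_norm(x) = 10.72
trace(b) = 2.97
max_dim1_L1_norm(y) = 0.81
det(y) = 0.00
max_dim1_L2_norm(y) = 0.64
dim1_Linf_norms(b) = [1.77, 3.57]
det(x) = 27.88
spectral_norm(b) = 4.22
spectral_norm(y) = 0.67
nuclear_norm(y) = 0.68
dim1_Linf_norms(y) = [0.21, 0.6]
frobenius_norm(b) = 4.23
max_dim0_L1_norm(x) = 8.53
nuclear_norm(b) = 4.25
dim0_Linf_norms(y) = [0.21, 0.6]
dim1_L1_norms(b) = [2.37, 4.84]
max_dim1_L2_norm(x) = 5.99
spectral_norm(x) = 6.27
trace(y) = 0.68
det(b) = 0.11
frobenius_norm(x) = 7.69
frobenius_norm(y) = 0.67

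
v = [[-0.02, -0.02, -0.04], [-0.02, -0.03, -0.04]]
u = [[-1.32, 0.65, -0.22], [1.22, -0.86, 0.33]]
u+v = [[-1.34, 0.63, -0.26], [1.20, -0.89, 0.29]]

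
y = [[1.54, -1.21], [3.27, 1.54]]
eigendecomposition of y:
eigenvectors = [[0.52j,0.00-0.52j], [(0.85+0j),0.85-0.00j]]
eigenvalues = [(1.54+1.99j), (1.54-1.99j)]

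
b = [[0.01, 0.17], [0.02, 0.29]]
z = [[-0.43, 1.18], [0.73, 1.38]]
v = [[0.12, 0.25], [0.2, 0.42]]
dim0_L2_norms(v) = [0.23, 0.49]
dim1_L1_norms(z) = [1.61, 2.11]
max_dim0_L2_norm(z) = 1.82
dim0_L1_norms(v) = [0.32, 0.67]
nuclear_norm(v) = 0.54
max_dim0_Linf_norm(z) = 1.38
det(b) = -0.00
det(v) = 0.00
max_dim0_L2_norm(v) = 0.49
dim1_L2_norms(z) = [1.26, 1.56]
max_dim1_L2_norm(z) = 1.56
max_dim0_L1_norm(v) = 0.67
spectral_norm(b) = 0.34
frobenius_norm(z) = 2.00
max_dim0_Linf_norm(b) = 0.29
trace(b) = 0.30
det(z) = -1.45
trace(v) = 0.54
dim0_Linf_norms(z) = [0.73, 1.38]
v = b @ z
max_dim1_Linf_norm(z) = 1.38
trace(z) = 0.95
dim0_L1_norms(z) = [1.16, 2.56]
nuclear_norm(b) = 0.34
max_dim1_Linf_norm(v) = 0.42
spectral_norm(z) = 1.84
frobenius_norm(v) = 0.54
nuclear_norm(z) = 2.63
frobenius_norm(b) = 0.34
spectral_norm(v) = 0.54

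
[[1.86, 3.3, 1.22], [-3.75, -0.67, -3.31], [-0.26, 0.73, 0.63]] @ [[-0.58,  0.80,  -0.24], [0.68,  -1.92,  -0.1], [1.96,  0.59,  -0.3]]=[[3.56,-4.13,-1.14], [-4.77,-3.67,1.96], [1.88,-1.24,-0.20]]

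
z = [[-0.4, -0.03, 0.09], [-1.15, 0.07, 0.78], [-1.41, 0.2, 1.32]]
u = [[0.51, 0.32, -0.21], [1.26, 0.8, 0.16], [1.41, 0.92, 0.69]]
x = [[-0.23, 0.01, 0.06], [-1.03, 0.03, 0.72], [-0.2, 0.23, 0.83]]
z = u @ x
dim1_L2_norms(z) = [0.41, 1.39, 1.94]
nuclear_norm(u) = 2.88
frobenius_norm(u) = 2.44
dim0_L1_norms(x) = [1.46, 0.27, 1.61]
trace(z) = 0.99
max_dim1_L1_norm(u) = 3.02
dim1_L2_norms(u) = [0.64, 1.5, 1.82]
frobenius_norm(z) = 2.42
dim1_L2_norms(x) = [0.24, 1.26, 0.88]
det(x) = 0.03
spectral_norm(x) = 1.46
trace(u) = 2.00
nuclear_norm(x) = 2.03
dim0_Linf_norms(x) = [1.03, 0.23, 0.83]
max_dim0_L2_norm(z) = 1.86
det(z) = 0.00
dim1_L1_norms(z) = [0.52, 2.0, 2.93]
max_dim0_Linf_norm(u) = 1.41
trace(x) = 0.63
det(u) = -0.01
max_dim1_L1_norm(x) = 1.78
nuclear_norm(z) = 2.68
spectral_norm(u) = 2.40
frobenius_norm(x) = 1.56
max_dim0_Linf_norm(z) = 1.41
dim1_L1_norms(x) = [0.3, 1.78, 1.26]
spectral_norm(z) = 2.41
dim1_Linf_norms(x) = [0.23, 1.03, 0.83]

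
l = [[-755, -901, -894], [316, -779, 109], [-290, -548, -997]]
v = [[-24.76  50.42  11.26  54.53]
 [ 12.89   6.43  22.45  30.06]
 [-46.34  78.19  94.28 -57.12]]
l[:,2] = [-894, 109, -997]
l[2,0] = -290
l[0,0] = -755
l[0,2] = -894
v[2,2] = 94.28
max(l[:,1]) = -548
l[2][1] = -548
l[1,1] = -779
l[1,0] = 316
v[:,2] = [11.26, 22.45, 94.28]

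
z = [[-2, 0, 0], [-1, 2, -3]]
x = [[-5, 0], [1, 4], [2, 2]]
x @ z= [[10, 0, 0], [-6, 8, -12], [-6, 4, -6]]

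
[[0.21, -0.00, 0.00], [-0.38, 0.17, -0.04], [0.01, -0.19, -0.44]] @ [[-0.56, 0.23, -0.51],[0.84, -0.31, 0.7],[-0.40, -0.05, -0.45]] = [[-0.12,  0.05,  -0.11], [0.37,  -0.14,  0.33], [0.01,  0.08,  0.06]]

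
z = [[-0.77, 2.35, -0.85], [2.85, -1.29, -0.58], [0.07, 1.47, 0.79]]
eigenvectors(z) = [[-0.65+0.00j, 0.16+0.47j, 0.16-0.47j], [0.72+0.00j, (0.19+0.46j), 0.19-0.46j], [(-0.23+0j), 0.71+0.00j, (0.71-0j)]]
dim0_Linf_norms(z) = [2.85, 2.35, 0.85]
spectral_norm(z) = 3.80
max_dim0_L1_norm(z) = 5.11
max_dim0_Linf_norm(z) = 2.85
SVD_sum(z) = [[-1.51, 1.59, 0.10], [2.01, -2.12, -0.13], [-0.72, 0.76, 0.05]] + [[0.89, 0.87, -0.41], [0.85, 0.84, -0.40], [0.52, 0.51, -0.24]] + [[-0.15, -0.11, -0.54], [-0.01, -0.01, -0.05], [0.27, 0.19, 0.99]]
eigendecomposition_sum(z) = [[-1.71+0.00j,(1.74-0j),-0.10+0.00j], [1.89-0.00j,-1.93+0.00j,0.11-0.00j], [-0.60+0.00j,(0.61-0j),(-0.03+0j)]] + [[(0.47+0.09j), 0.30+0.21j, -0.38+0.42j], [0.48+0.05j, 0.32+0.19j, (-0.34+0.46j)], [(0.33-0.61j), (0.43-0.32j), 0.41+0.71j]] + [[0.47-0.09j, 0.30-0.21j, (-0.38-0.42j)], [(0.48-0.05j), 0.32-0.19j, -0.34-0.46j], [(0.33+0.61j), (0.43+0.32j), (0.41-0.71j)]]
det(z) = -8.90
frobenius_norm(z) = 4.44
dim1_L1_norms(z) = [3.97, 4.72, 2.33]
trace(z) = -1.27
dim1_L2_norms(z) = [2.61, 3.18, 1.67]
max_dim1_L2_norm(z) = 3.18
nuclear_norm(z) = 6.96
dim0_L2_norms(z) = [2.95, 3.06, 1.3]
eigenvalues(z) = [(-3.68+0j), (1.2+0.99j), (1.2-0.99j)]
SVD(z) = [[-0.58, -0.66, -0.48], [0.77, -0.64, -0.04], [-0.28, -0.39, 0.88]] @ diag([3.80169357834809, 1.972421890063307, 1.1863717056411922]) @ [[0.69, -0.72, -0.05],  [-0.68, -0.66, 0.32],  [0.26, 0.19, 0.95]]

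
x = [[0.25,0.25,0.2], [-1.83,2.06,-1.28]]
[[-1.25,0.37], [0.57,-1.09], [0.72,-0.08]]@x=[[-0.99, 0.45, -0.72], [2.14, -2.10, 1.51], [0.33, 0.02, 0.25]]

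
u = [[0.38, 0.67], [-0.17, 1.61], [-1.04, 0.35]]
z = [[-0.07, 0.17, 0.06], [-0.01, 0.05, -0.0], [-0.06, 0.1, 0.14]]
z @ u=[[-0.12, 0.25], [-0.01, 0.07], [-0.19, 0.17]]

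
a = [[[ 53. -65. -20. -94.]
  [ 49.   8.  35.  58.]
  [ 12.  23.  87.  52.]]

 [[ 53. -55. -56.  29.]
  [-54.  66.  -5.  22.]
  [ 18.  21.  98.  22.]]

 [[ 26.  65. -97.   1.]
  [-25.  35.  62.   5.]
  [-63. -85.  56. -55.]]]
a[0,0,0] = 53.0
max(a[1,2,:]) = 98.0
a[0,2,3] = 52.0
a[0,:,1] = [-65.0, 8.0, 23.0]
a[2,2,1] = -85.0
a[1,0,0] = 53.0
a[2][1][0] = -25.0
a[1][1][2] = -5.0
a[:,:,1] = [[-65.0, 8.0, 23.0], [-55.0, 66.0, 21.0], [65.0, 35.0, -85.0]]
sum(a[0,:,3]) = 16.0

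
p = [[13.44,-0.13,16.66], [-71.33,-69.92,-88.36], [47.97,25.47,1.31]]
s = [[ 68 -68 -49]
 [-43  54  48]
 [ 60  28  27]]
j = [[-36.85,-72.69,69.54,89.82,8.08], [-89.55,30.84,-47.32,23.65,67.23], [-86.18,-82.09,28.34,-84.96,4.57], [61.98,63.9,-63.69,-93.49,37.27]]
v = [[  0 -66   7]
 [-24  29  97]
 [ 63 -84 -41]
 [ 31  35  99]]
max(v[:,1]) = 35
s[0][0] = 68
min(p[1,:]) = -88.36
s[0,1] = -68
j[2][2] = 28.34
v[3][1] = 35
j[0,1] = -72.69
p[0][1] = -0.13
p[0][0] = 13.44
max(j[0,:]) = 89.82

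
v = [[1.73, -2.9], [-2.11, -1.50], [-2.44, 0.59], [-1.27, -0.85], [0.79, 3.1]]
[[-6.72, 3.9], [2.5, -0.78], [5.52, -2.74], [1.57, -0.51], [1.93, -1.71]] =v @ [[-1.99, 0.93], [1.13, -0.79]]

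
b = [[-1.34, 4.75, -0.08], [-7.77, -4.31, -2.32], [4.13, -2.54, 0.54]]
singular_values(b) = [9.59, 6.36, 0.29]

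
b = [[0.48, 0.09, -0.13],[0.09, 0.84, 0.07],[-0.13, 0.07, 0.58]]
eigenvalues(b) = [0.36, 0.67, 0.87]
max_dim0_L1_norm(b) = 1.0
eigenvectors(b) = [[-0.8, 0.58, 0.17], [0.23, 0.03, 0.97], [-0.55, -0.82, 0.16]]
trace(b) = 1.90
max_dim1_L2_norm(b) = 0.85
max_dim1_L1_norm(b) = 1.0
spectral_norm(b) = 0.87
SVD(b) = [[0.17,0.58,-0.80], [0.97,0.03,0.23], [0.16,-0.82,-0.55]] @ diag([0.8674057836731566, 0.6690743948498487, 0.3635198214769952]) @ [[0.17,0.97,0.16], [0.58,0.03,-0.82], [-0.8,0.23,-0.55]]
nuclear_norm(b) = 1.90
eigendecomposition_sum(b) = [[0.23, -0.07, 0.16], [-0.07, 0.02, -0.05], [0.16, -0.05, 0.11]] + [[0.22, 0.01, -0.31], [0.01, 0.0, -0.02], [-0.31, -0.02, 0.45]] + [[0.03, 0.15, 0.02], [0.15, 0.82, 0.13], [0.02, 0.13, 0.02]]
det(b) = 0.21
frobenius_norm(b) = 1.15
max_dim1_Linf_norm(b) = 0.84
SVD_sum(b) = [[0.03, 0.15, 0.02], [0.15, 0.82, 0.13], [0.02, 0.13, 0.02]] + [[0.22, 0.01, -0.31], [0.01, 0.00, -0.02], [-0.31, -0.02, 0.45]] + [[0.23, -0.07, 0.16], [-0.07, 0.02, -0.05], [0.16, -0.05, 0.11]]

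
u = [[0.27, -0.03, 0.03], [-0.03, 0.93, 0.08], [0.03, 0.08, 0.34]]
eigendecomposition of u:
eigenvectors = [[-0.91, -0.41, -0.04], [-0.09, 0.1, 0.99], [0.4, -0.91, 0.13]]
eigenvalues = [0.25, 0.34, 0.94]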